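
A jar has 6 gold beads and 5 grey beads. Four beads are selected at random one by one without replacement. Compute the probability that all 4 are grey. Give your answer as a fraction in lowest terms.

Multiply the conditional probability of each draw in order, without replacement, so each draw removes one from its color and from the total.
P = (5/11) · (4/10) · (3/9) · (2/8) = 1/66 ≈ 0.0152.

1/66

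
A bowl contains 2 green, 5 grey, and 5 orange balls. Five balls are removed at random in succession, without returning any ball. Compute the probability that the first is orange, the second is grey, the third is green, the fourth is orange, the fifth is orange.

Multiply the conditional probability of each draw in order, without replacement, so each draw removes one from its color and from the total.
P = (5/12) · (5/11) · (2/10) · (4/9) · (3/8) = 5/792 ≈ 0.0063.

5/792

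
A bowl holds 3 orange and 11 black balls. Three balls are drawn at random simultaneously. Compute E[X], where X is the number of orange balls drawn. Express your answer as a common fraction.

By linearity of expectation, E[X] = Σ P(draw i is orange); by symmetry each draw (even without replacement) has P(orange) = 3/14.
E[X] = 3 · 3/14 = 9/14 ≈ 0.6429.

9/14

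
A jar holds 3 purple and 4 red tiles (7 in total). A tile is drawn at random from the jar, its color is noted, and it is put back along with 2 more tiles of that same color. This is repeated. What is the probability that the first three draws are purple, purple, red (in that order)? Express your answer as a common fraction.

20/231

Track the composition after each reinforcement of +2.
P = (3/7) · (5/9) · (4/11) = 20/231 ≈ 0.0866.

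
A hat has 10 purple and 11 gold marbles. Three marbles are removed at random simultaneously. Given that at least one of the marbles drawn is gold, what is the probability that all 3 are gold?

P(all 3 gold) = C(11,3)/C(21,3) = 33/266; P(at least one gold) = 1 − C(10,3)/C(21,3) = 121/133.
Since 'all 3 gold' ⊆ 'at least one gold', P(all 3 | at least one) = 33/266 / 121/133 = 3/22 ≈ 0.1364.

3/22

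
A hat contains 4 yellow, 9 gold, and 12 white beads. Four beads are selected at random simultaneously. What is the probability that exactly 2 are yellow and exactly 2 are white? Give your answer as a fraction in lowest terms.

Unordered draws without replacement: count favorable combinations over C(25,4).
Favorable = C(4,2) · C(9,0) · C(12,2) = 396; total = C(25,4) = 12650.
P = 396/12650 = 18/575 ≈ 0.0313.

18/575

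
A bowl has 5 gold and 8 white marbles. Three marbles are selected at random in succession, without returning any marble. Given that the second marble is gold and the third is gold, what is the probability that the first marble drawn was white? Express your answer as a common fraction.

P(first=white and the second marble is gold and the third is gold) = (8/13)·(5/12)·(4/11) = 40/429.
P(E) = Σ over first color = 5/143 + 40/429 = 5/39.
By Bayes, P(first=white | E) = 40/429 / 5/39 = 8/11 ≈ 0.7273.

8/11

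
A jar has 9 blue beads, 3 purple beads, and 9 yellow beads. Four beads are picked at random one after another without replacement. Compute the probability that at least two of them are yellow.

Sum the hypergeometric tail for j = 2,…,4 yellow beads.
Favorable = C(9,2)·C(12,2) + C(9,3)·C(12,1) + C(9,4)·C(12,0) = 3510; total = C(21,4) = 5985.
P = 3510/5985 = 78/133 ≈ 0.5865.

78/133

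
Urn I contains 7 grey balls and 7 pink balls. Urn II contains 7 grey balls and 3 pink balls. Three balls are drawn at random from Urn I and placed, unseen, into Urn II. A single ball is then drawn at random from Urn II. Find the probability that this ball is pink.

Condition on how many of the transferred balls are pink (from Urn I: 7 pink of 14; then Urn II has 13 total).
  0 pink: C(7,0)C(7,3)/C(14,3) = 5/52; then P = 3/13
  1 pink: C(7,1)C(7,2)/C(14,3) = 21/52; then P = 4/13
  2 pink: C(7,2)C(7,1)/C(14,3) = 21/52; then P = 5/13
  3 pink: C(7,3)C(7,0)/C(14,3) = 5/52; then P = 6/13
P(pink from Urn II) = 9/26 ≈ 0.3462.

9/26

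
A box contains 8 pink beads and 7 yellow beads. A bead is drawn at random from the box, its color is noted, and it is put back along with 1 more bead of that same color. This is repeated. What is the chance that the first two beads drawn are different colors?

7/15

Either yellow then pink, or pink then yellow; after the first draw the total is 16.
P = (7/15)·(8/16) + (8/15)·(7/16) = 7/15 ≈ 0.4667.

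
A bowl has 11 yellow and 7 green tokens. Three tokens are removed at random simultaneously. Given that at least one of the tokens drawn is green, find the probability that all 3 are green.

P(all 3 green) = C(7,3)/C(18,3) = 35/816; P(at least one green) = 1 − C(11,3)/C(18,3) = 217/272.
Since 'all 3 green' ⊆ 'at least one green', P(all 3 | at least one) = 35/816 / 217/272 = 5/93 ≈ 0.0538.

5/93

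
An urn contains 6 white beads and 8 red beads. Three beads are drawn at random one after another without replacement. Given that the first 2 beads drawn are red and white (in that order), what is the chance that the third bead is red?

After removing 1 white, 1 red, the urn has 7 red out of 12 remaining.
P(third is red | given) = 7/12 ≈ 0.5833.

7/12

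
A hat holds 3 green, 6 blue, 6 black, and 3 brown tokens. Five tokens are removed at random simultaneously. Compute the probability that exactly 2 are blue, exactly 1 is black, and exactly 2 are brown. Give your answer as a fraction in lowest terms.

Unordered draws without replacement: count favorable combinations over C(18,5).
Favorable = C(3,0) · C(6,2) · C(6,1) · C(3,2) = 270; total = C(18,5) = 8568.
P = 270/8568 = 15/476 ≈ 0.0315.

15/476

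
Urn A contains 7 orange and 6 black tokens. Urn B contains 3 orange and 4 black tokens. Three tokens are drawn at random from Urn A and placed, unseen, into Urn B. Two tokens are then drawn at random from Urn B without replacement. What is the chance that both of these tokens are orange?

5/26

Condition on how many of the transferred tokens are orange (from Urn A: 7 orange of 13; then Urn B has 10 total).
  0 orange: C(7,0)C(6,3)/C(13,3) = 10/143; then P = C(3,2)/C(10,2) = 1/15
  1 orange: C(7,1)C(6,2)/C(13,3) = 105/286; then P = C(4,2)/C(10,2) = 2/15
  2 orange: C(7,2)C(6,1)/C(13,3) = 63/143; then P = C(5,2)/C(10,2) = 2/9
  3 orange: C(7,3)C(6,0)/C(13,3) = 35/286; then P = C(6,2)/C(10,2) = 1/3
P(both orange) = 5/26 ≈ 0.1923.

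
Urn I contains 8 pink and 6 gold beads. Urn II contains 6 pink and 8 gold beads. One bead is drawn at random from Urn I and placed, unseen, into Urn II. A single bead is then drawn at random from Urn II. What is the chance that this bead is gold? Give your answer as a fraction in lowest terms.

Condition on how many of the transferred beads are gold (from Urn I: 6 gold of 14; then Urn II has 15 total).
  0 gold: C(6,0)C(8,1)/C(14,1) = 4/7; then P = 8/15
  1 gold: C(6,1)C(8,0)/C(14,1) = 3/7; then P = 9/15
P(gold from Urn II) = 59/105 ≈ 0.5619.

59/105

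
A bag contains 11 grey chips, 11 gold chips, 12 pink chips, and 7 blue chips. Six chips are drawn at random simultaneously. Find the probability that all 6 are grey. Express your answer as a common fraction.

Unordered draws without replacement: count favorable combinations over C(41,6).
Favorable = C(11,6) · C(11,0) · C(12,0) · C(7,0) = 462; total = C(41,6) = 4496388.
P = 462/4496388 = 77/749398 ≈ 0.0001.

77/749398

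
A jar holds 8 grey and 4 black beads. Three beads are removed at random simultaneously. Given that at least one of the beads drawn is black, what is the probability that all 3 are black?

P(all 3 black) = C(4,3)/C(12,3) = 1/55; P(at least one black) = 1 − C(8,3)/C(12,3) = 41/55.
Since 'all 3 black' ⊆ 'at least one black', P(all 3 | at least one) = 1/55 / 41/55 = 1/41 ≈ 0.0244.

1/41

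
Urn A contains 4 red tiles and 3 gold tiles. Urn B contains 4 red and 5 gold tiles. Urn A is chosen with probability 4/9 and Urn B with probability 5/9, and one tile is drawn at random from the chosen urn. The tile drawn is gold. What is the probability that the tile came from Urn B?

175/283

P(gold | Urn A) = 3/7; P(gold | Urn B) = 5/9.
P(gold) = 4/9·3/7 + 5/9·5/9 = 283/567.
By Bayes' rule, P(Urn B | gold) = 25/81 / 283/567 = 175/283 ≈ 0.6184.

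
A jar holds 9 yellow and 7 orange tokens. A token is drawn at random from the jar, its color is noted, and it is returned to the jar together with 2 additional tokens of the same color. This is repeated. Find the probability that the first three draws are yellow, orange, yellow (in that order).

77/640

Track the composition after each reinforcement of +2.
P = (9/16) · (7/18) · (11/20) = 77/640 ≈ 0.1203.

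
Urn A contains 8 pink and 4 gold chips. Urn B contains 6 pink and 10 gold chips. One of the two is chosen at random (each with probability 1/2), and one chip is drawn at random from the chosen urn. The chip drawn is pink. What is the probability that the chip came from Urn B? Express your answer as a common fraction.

P(pink | Urn A) = 2/3; P(pink | Urn B) = 3/8.
P(pink) = 1/2·2/3 + 1/2·3/8 = 25/48.
By Bayes' rule, P(Urn B | pink) = 3/16 / 25/48 = 9/25 ≈ 0.3600.

9/25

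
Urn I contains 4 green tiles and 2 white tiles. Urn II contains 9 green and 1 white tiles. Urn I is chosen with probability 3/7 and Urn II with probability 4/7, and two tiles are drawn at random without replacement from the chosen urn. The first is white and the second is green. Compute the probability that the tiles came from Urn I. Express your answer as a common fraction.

P(E | Urn I) = 4/15; P(E | Urn II) = 1/10.
P(E) = 3/7·4/15 + 4/7·1/10 = 6/35.
By Bayes' rule, P(Urn I | E) = 4/35 / 6/35 = 2/3 ≈ 0.6667.

2/3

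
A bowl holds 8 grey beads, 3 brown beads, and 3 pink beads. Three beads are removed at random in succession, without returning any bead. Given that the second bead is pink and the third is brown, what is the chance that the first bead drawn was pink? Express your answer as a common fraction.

1/6

P(first=pink and the second bead is pink and the third is brown) = (3/14)·(2/13)·(3/12) = 3/364.
P(E) = Σ over first color = 3/91 + 3/364 + 3/364 = 9/182.
By Bayes, P(first=pink | E) = 3/364 / 9/182 = 1/6 ≈ 0.1667.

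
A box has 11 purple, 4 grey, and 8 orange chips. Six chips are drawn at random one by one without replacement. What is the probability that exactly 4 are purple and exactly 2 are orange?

Unordered draws without replacement: count favorable combinations over C(23,6).
Favorable = C(11,4) · C(4,0) · C(8,2) = 9240; total = C(23,6) = 100947.
P = 9240/100947 = 40/437 ≈ 0.0915.

40/437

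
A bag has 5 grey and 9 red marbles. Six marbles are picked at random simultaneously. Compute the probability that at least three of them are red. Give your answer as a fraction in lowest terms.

Sum the hypergeometric tail for j = 3,…,6 red marbles.
Favorable = C(9,3)·C(5,3) + C(9,4)·C(5,2) + C(9,5)·C(5,1) + C(9,6)·C(5,0) = 2814; total = C(14,6) = 3003.
P = 2814/3003 = 134/143 ≈ 0.9371.

134/143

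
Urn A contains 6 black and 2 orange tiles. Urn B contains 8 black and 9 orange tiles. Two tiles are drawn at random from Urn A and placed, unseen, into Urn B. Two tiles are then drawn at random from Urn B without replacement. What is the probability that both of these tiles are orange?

Condition on how many of the transferred tiles are orange (from Urn A: 2 orange of 8; then Urn B has 19 total).
  0 orange: C(2,0)C(6,2)/C(8,2) = 15/28; then P = C(9,2)/C(19,2) = 4/19
  1 orange: C(2,1)C(6,1)/C(8,2) = 3/7; then P = C(10,2)/C(19,2) = 5/19
  2 orange: C(2,2)C(6,0)/C(8,2) = 1/28; then P = C(11,2)/C(19,2) = 55/171
P(both orange) = 1135/4788 ≈ 0.2371.

1135/4788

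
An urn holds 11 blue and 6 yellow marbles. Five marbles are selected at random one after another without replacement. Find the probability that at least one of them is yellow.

Use the complement: P(at least one yellow) = 1 − P(no yellow).
P(none) = C(11,5)/C(17,5) = 462/6188.
So P = 1 − 462/6188 = 409/442 ≈ 0.9253.

409/442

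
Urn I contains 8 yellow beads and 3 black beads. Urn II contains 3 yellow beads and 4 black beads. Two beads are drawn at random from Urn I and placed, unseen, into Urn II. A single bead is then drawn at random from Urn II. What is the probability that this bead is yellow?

49/99

Condition on how many of the transferred beads are yellow (from Urn I: 8 yellow of 11; then Urn II has 9 total).
  0 yellow: C(8,0)C(3,2)/C(11,2) = 3/55; then P = 3/9
  1 yellow: C(8,1)C(3,1)/C(11,2) = 24/55; then P = 4/9
  2 yellow: C(8,2)C(3,0)/C(11,2) = 28/55; then P = 5/9
P(yellow from Urn II) = 49/99 ≈ 0.4949.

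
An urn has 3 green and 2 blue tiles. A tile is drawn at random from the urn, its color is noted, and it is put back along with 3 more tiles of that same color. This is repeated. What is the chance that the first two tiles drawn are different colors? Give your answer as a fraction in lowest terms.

Either blue then green, or green then blue; after the first draw the total is 8.
P = (2/5)·(3/8) + (3/5)·(2/8) = 3/10 ≈ 0.3000.

3/10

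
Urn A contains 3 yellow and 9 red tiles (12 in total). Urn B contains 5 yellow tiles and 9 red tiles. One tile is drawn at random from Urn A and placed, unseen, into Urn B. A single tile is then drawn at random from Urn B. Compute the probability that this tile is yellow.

7/20

Condition on how many of the transferred tiles are yellow (from Urn A: 3 yellow of 12; then Urn B has 15 total).
  0 yellow: C(3,0)C(9,1)/C(12,1) = 3/4; then P = 5/15
  1 yellow: C(3,1)C(9,0)/C(12,1) = 1/4; then P = 6/15
P(yellow from Urn B) = 7/20 ≈ 0.3500.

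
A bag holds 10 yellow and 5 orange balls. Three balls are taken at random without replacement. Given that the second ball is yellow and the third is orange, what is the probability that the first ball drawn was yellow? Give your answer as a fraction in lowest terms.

9/13

P(first=yellow and the second ball is yellow and the third is orange) = (10/15)·(9/14)·(5/13) = 15/91.
P(E) = Σ over first color = 15/91 + 20/273 = 5/21.
By Bayes, P(first=yellow | E) = 15/91 / 5/21 = 9/13 ≈ 0.6923.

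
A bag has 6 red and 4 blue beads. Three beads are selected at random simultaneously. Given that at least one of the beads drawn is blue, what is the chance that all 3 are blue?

1/25

P(all 3 blue) = C(4,3)/C(10,3) = 1/30; P(at least one blue) = 1 − C(6,3)/C(10,3) = 5/6.
Since 'all 3 blue' ⊆ 'at least one blue', P(all 3 | at least one) = 1/30 / 5/6 = 1/25 ≈ 0.0400.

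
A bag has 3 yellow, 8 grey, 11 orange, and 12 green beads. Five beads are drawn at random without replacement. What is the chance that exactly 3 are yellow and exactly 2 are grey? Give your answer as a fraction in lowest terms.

Unordered draws without replacement: count favorable combinations over C(34,5).
Favorable = C(3,3) · C(8,2) · C(11,0) · C(12,0) = 28; total = C(34,5) = 278256.
P = 28/278256 = 7/69564 ≈ 0.0001.

7/69564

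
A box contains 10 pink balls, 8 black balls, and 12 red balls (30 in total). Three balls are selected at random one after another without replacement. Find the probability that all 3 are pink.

Unordered draws without replacement: count favorable combinations over C(30,3).
Favorable = C(10,3) · C(8,0) · C(12,0) = 120; total = C(30,3) = 4060.
P = 120/4060 = 6/203 ≈ 0.0296.

6/203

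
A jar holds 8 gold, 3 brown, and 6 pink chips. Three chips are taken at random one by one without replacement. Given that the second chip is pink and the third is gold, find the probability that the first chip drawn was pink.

P(first=pink and the second chip is pink and the third is gold) = (6/17)·(5/16)·(8/15) = 1/17.
P(E) = Σ over first color = 7/85 + 3/85 + 1/17 = 3/17.
By Bayes, P(first=pink | E) = 1/17 / 3/17 = 1/3 ≈ 0.3333.

1/3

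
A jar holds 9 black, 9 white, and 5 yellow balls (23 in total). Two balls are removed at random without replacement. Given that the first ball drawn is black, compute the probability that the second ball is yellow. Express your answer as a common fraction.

5/22

After removing 1 black, the jar has 5 yellow out of 22 remaining.
P(second is yellow | given) = 5/22 ≈ 0.2273.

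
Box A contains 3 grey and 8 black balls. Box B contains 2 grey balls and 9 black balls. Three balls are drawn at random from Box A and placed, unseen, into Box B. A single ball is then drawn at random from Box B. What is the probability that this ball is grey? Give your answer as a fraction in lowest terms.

31/154

Condition on how many of the transferred balls are grey (from Box A: 3 grey of 11; then Box B has 14 total).
  0 grey: C(3,0)C(8,3)/C(11,3) = 56/165; then P = 2/14
  1 grey: C(3,1)C(8,2)/C(11,3) = 28/55; then P = 3/14
  2 grey: C(3,2)C(8,1)/C(11,3) = 8/55; then P = 4/14
  3 grey: C(3,3)C(8,0)/C(11,3) = 1/165; then P = 5/14
P(grey from Box B) = 31/154 ≈ 0.2013.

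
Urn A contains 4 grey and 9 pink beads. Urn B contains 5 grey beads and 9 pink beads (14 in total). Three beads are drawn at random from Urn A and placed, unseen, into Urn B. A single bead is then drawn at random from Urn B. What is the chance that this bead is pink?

144/221

Condition on how many of the transferred beads are pink (from Urn A: 9 pink of 13; then Urn B has 17 total).
  0 pink: C(9,0)C(4,3)/C(13,3) = 2/143; then P = 9/17
  1 pink: C(9,1)C(4,2)/C(13,3) = 27/143; then P = 10/17
  2 pink: C(9,2)C(4,1)/C(13,3) = 72/143; then P = 11/17
  3 pink: C(9,3)C(4,0)/C(13,3) = 42/143; then P = 12/17
P(pink from Urn B) = 144/221 ≈ 0.6516.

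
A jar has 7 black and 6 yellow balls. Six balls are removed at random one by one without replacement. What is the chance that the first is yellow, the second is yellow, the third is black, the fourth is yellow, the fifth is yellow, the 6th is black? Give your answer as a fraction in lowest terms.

Multiply the conditional probability of each draw in order, without replacement, so each draw removes one from its color and from the total.
P = (6/13) · (5/12) · (7/11) · (4/10) · (3/9) · (6/8) = 7/572 ≈ 0.0122.

7/572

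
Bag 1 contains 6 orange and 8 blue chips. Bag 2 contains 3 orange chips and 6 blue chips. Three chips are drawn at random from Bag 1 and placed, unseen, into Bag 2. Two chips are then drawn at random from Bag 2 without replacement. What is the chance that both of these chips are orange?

223/2002

Condition on how many of the transferred chips are orange (from Bag 1: 6 orange of 14; then Bag 2 has 12 total).
  0 orange: C(6,0)C(8,3)/C(14,3) = 2/13; then P = C(3,2)/C(12,2) = 1/22
  1 orange: C(6,1)C(8,2)/C(14,3) = 6/13; then P = C(4,2)/C(12,2) = 1/11
  2 orange: C(6,2)C(8,1)/C(14,3) = 30/91; then P = C(5,2)/C(12,2) = 5/33
  3 orange: C(6,3)C(8,0)/C(14,3) = 5/91; then P = C(6,2)/C(12,2) = 5/22
P(both orange) = 223/2002 ≈ 0.1114.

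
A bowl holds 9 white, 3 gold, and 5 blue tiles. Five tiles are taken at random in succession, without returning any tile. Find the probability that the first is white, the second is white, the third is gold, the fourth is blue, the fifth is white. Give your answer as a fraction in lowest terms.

Multiply the conditional probability of each draw in order, without replacement, so each draw removes one from its color and from the total.
P = (9/17) · (8/16) · (3/15) · (5/14) · (7/13) = 9/884 ≈ 0.0102.

9/884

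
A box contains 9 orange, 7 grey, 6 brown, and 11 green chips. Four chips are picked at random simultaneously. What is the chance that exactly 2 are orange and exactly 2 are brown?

9/682

Unordered draws without replacement: count favorable combinations over C(33,4).
Favorable = C(9,2) · C(7,0) · C(6,2) · C(11,0) = 540; total = C(33,4) = 40920.
P = 540/40920 = 9/682 ≈ 0.0132.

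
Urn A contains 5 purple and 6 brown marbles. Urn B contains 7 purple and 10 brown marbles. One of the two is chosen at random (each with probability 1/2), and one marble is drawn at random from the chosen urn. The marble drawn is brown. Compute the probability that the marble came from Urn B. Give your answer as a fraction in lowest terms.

55/106

P(brown | Urn A) = 6/11; P(brown | Urn B) = 10/17.
P(brown) = 1/2·6/11 + 1/2·10/17 = 106/187.
By Bayes' rule, P(Urn B | brown) = 5/17 / 106/187 = 55/106 ≈ 0.5189.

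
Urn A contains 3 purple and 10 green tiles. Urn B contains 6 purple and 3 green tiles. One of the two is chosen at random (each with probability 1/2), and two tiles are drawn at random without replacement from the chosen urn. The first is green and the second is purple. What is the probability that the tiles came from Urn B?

13/23

P(E | Urn A) = 5/26; P(E | Urn B) = 1/4.
P(E) = 1/2·5/26 + 1/2·1/4 = 23/104.
By Bayes' rule, P(Urn B | E) = 1/8 / 23/104 = 13/23 ≈ 0.5652.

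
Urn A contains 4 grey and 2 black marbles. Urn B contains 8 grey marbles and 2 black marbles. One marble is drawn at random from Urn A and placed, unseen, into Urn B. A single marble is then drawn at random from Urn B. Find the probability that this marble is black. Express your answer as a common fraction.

Condition on how many of the transferred marbles are black (from Urn A: 2 black of 6; then Urn B has 11 total).
  0 black: C(2,0)C(4,1)/C(6,1) = 2/3; then P = 2/11
  1 black: C(2,1)C(4,0)/C(6,1) = 1/3; then P = 3/11
P(black from Urn B) = 7/33 ≈ 0.2121.

7/33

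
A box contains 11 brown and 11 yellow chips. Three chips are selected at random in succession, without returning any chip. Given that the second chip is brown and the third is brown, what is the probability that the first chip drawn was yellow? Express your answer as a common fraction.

P(first=yellow and the second chip is brown and the third is brown) = (11/22)·(11/21)·(10/20) = 11/84.
P(E) = Σ over first color = 3/28 + 11/84 = 5/21.
By Bayes, P(first=yellow | E) = 11/84 / 5/21 = 11/20 ≈ 0.5500.

11/20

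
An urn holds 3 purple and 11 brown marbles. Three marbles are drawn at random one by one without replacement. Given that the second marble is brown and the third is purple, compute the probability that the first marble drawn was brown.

5/6

P(first=brown and the second marble is brown and the third is purple) = (11/14)·(10/13)·(3/12) = 55/364.
P(E) = Σ over first color = 11/364 + 55/364 = 33/182.
By Bayes, P(first=brown | E) = 55/364 / 33/182 = 5/6 ≈ 0.8333.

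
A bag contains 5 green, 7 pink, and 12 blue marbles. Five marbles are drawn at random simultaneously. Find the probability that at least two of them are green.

Sum the hypergeometric tail for j = 2,…,5 green marbles.
Favorable = C(5,2)·C(19,3) + C(5,3)·C(19,2) + C(5,4)·C(19,1) + C(5,5)·C(19,0) = 11496; total = C(24,5) = 42504.
P = 11496/42504 = 479/1771 ≈ 0.2705.

479/1771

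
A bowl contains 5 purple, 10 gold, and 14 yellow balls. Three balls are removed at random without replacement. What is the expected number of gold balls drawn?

By linearity of expectation, E[X] = Σ P(draw i is gold); by symmetry each draw (even without replacement) has P(gold) = 10/29.
E[X] = 3 · 10/29 = 30/29 ≈ 1.0345.

30/29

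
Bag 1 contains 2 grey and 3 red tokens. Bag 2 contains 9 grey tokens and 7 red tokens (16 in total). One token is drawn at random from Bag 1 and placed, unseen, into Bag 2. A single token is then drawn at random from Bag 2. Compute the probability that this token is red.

38/85

Condition on how many of the transferred tokens are red (from Bag 1: 3 red of 5; then Bag 2 has 17 total).
  0 red: C(3,0)C(2,1)/C(5,1) = 2/5; then P = 7/17
  1 red: C(3,1)C(2,0)/C(5,1) = 3/5; then P = 8/17
P(red from Bag 2) = 38/85 ≈ 0.4471.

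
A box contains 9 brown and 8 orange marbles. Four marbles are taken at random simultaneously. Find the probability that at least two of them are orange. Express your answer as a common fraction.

Sum the hypergeometric tail for j = 2,…,4 orange marbles.
Favorable = C(8,2)·C(9,2) + C(8,3)·C(9,1) + C(8,4)·C(9,0) = 1582; total = C(17,4) = 2380.
P = 1582/2380 = 113/170 ≈ 0.6647.

113/170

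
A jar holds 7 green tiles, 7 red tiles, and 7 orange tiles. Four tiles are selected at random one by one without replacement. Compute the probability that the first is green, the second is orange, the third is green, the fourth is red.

49/3420

Multiply the conditional probability of each draw in order, without replacement, so each draw removes one from its color and from the total.
P = (7/21) · (7/20) · (6/19) · (7/18) = 49/3420 ≈ 0.0143.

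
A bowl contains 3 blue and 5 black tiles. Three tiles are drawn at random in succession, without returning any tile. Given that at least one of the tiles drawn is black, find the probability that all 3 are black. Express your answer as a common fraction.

P(all 3 black) = C(5,3)/C(8,3) = 5/28; P(at least one black) = 1 − C(3,3)/C(8,3) = 55/56.
Since 'all 3 black' ⊆ 'at least one black', P(all 3 | at least one) = 5/28 / 55/56 = 2/11 ≈ 0.1818.

2/11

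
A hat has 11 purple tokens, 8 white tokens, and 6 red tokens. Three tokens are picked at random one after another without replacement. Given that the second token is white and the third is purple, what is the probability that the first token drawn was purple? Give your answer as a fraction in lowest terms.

P(first=purple and the second token is white and the third is purple) = (11/25)·(8/24)·(10/23) = 22/345.
P(E) = Σ over first color = 22/345 + 77/1725 + 22/575 = 11/75.
By Bayes, P(first=purple | E) = 22/345 / 11/75 = 10/23 ≈ 0.4348.

10/23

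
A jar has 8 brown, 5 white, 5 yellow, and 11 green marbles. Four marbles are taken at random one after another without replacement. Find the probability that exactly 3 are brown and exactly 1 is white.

40/3393

Unordered draws without replacement: count favorable combinations over C(29,4).
Favorable = C(8,3) · C(5,1) · C(5,0) · C(11,0) = 280; total = C(29,4) = 23751.
P = 280/23751 = 40/3393 ≈ 0.0118.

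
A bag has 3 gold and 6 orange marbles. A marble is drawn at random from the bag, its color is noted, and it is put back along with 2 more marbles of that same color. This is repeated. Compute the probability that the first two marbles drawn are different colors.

4/11

Either orange then gold, or gold then orange; after the first draw the total is 11.
P = (6/9)·(3/11) + (3/9)·(6/11) = 4/11 ≈ 0.3636.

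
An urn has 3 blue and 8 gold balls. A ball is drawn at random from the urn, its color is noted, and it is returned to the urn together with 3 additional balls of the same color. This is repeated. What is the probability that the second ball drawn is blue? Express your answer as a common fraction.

3/11

Condition on the first draw. If first is blue (prob 3/11), second-blue has prob (6)/(14); if not (prob 8/11), it has prob 3/(14).
P = (3/11)·(6/14) + (8/11)·(3/14) = 3/11 ≈ 0.2727.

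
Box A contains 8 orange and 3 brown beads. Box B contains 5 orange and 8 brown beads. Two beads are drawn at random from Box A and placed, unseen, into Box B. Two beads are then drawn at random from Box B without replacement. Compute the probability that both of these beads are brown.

Condition on how many of the transferred beads are brown (from Box A: 3 brown of 11; then Box B has 15 total).
  0 brown: C(3,0)C(8,2)/C(11,2) = 28/55; then P = C(8,2)/C(15,2) = 4/15
  1 brown: C(3,1)C(8,1)/C(11,2) = 24/55; then P = C(9,2)/C(15,2) = 12/35
  2 brown: C(3,2)C(8,0)/C(11,2) = 3/55; then P = C(10,2)/C(15,2) = 3/7
P(both brown) = 1783/5775 ≈ 0.3087.

1783/5775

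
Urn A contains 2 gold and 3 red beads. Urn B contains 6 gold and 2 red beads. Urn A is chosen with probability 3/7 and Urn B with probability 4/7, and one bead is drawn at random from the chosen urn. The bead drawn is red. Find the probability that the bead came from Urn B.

P(red | Urn A) = 3/5; P(red | Urn B) = 1/4.
P(red) = 3/7·3/5 + 4/7·1/4 = 2/5.
By Bayes' rule, P(Urn B | red) = 1/7 / 2/5 = 5/14 ≈ 0.3571.

5/14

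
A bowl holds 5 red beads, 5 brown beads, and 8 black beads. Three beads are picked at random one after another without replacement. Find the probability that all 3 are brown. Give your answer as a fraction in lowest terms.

5/408

Unordered draws without replacement: count favorable combinations over C(18,3).
Favorable = C(5,0) · C(5,3) · C(8,0) = 10; total = C(18,3) = 816.
P = 10/816 = 5/408 ≈ 0.0123.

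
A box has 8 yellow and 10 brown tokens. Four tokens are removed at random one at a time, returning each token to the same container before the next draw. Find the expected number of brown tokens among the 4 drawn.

By linearity of expectation, E[X] = Σ P(draw i is brown); each independent draw has P(brown) = 10/18.
E[X] = 4 · 10/18 = 20/9 ≈ 2.2222.

20/9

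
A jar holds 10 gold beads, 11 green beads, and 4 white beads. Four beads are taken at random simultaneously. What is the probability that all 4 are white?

Unordered draws without replacement: count favorable combinations over C(25,4).
Favorable = C(10,0) · C(11,0) · C(4,4) = 1; total = C(25,4) = 12650.
P = 1/12650 = 1/12650 ≈ 0.0001.

1/12650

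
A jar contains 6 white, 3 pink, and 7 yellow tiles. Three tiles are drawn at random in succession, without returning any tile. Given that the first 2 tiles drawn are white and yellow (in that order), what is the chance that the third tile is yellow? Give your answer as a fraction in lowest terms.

3/7

After removing 1 white, 1 yellow, the jar has 6 yellow out of 14 remaining.
P(third is yellow | given) = 6/14 = 3/7 ≈ 0.4286.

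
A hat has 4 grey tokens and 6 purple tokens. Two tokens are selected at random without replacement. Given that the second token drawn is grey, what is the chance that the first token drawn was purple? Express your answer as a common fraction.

2/3

P(first=purple and the second token drawn is grey) = (6/10)·(4/9) = 4/15.
P(the second token drawn is grey) = Σ over first color = 2/15 + 4/15 = 2/5.
By Bayes, P(first=purple | the second token drawn is grey) = 4/15 / 2/5 = 2/3 ≈ 0.6667.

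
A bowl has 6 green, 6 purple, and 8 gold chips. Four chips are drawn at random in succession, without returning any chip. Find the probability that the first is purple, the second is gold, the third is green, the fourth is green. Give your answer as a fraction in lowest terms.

Multiply the conditional probability of each draw in order, without replacement, so each draw removes one from its color and from the total.
P = (6/20) · (8/19) · (6/18) · (5/17) = 4/323 ≈ 0.0124.

4/323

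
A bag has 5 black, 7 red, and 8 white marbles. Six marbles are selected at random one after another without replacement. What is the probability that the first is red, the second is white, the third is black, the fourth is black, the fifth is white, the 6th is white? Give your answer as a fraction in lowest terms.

49/29070

Multiply the conditional probability of each draw in order, without replacement, so each draw removes one from its color and from the total.
P = (7/20) · (8/19) · (5/18) · (4/17) · (7/16) · (6/15) = 49/29070 ≈ 0.0017.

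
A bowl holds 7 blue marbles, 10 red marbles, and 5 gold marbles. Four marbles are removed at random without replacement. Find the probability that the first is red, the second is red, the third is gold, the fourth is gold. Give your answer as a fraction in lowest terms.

Multiply the conditional probability of each draw in order, without replacement, so each draw removes one from its color and from the total.
P = (10/22) · (9/21) · (5/20) · (4/19) = 15/1463 ≈ 0.0103.

15/1463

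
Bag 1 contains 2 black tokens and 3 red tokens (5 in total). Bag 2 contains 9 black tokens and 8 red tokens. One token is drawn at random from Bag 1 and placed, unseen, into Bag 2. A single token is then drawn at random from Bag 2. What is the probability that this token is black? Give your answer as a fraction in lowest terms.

47/90

Condition on how many of the transferred tokens are black (from Bag 1: 2 black of 5; then Bag 2 has 18 total).
  0 black: C(2,0)C(3,1)/C(5,1) = 3/5; then P = 9/18
  1 black: C(2,1)C(3,0)/C(5,1) = 2/5; then P = 10/18
P(black from Bag 2) = 47/90 ≈ 0.5222.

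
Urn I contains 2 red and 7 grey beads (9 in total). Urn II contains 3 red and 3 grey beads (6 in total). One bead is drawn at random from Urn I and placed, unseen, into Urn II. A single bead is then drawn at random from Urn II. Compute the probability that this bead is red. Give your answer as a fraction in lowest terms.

29/63

Condition on how many of the transferred beads are red (from Urn I: 2 red of 9; then Urn II has 7 total).
  0 red: C(2,0)C(7,1)/C(9,1) = 7/9; then P = 3/7
  1 red: C(2,1)C(7,0)/C(9,1) = 2/9; then P = 4/7
P(red from Urn II) = 29/63 ≈ 0.4603.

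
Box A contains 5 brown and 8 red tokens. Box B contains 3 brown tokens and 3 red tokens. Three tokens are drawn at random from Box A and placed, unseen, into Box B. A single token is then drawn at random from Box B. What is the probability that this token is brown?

Condition on how many of the transferred tokens are brown (from Box A: 5 brown of 13; then Box B has 9 total).
  0 brown: C(5,0)C(8,3)/C(13,3) = 28/143; then P = 3/9
  1 brown: C(5,1)C(8,2)/C(13,3) = 70/143; then P = 4/9
  2 brown: C(5,2)C(8,1)/C(13,3) = 40/143; then P = 5/9
  3 brown: C(5,3)C(8,0)/C(13,3) = 5/143; then P = 6/9
P(brown from Box B) = 6/13 ≈ 0.4615.

6/13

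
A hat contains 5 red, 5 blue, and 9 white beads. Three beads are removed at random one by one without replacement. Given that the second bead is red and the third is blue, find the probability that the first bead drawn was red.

4/17

P(first=red and the second bead is red and the third is blue) = (5/19)·(4/18)·(5/17) = 50/2907.
P(E) = Σ over first color = 50/2907 + 50/2907 + 25/646 = 25/342.
By Bayes, P(first=red | E) = 50/2907 / 25/342 = 4/17 ≈ 0.2353.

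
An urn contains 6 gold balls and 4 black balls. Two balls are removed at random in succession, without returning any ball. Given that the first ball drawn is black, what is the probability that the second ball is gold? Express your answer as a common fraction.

2/3

After removing 1 black, the urn has 6 gold out of 9 remaining.
P(second is gold | given) = 6/9 = 2/3 ≈ 0.6667.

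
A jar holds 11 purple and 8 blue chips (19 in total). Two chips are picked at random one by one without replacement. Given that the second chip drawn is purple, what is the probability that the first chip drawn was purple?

P(first=purple and the second chip drawn is purple) = (11/19)·(10/18) = 55/171.
P(the second chip drawn is purple) = Σ over first color = 55/171 + 44/171 = 11/19.
By Bayes, P(first=purple | the second chip drawn is purple) = 55/171 / 11/19 = 5/9 ≈ 0.5556.

5/9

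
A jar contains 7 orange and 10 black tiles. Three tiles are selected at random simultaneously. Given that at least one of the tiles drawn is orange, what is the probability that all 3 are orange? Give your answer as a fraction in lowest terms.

1/16

P(all 3 orange) = C(7,3)/C(17,3) = 7/136; P(at least one orange) = 1 − C(10,3)/C(17,3) = 14/17.
Since 'all 3 orange' ⊆ 'at least one orange', P(all 3 | at least one) = 7/136 / 14/17 = 1/16 ≈ 0.0625.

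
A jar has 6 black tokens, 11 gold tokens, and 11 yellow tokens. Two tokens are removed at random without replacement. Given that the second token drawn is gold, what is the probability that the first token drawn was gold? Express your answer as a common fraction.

P(first=gold and the second token drawn is gold) = (11/28)·(10/27) = 55/378.
P(the second token drawn is gold) = Σ over first color = 11/126 + 55/378 + 121/756 = 11/28.
By Bayes, P(first=gold | the second token drawn is gold) = 55/378 / 11/28 = 10/27 ≈ 0.3704.

10/27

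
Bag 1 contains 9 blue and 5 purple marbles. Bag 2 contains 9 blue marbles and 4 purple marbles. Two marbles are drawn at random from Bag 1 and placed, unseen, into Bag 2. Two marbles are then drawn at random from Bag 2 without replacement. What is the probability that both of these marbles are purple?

272/3185

Condition on how many of the transferred marbles are purple (from Bag 1: 5 purple of 14; then Bag 2 has 15 total).
  0 purple: C(5,0)C(9,2)/C(14,2) = 36/91; then P = C(4,2)/C(15,2) = 2/35
  1 purple: C(5,1)C(9,1)/C(14,2) = 45/91; then P = C(5,2)/C(15,2) = 2/21
  2 purple: C(5,2)C(9,0)/C(14,2) = 10/91; then P = C(6,2)/C(15,2) = 1/7
P(both purple) = 272/3185 ≈ 0.0854.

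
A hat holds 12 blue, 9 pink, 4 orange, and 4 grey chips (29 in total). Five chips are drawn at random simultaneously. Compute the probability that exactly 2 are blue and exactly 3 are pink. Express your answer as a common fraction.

88/1885

Unordered draws without replacement: count favorable combinations over C(29,5).
Favorable = C(12,2) · C(9,3) · C(4,0) · C(4,0) = 5544; total = C(29,5) = 118755.
P = 5544/118755 = 88/1885 ≈ 0.0467.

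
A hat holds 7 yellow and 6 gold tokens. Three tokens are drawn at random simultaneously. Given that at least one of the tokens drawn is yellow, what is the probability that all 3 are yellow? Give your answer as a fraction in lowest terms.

P(all 3 yellow) = C(7,3)/C(13,3) = 35/286; P(at least one yellow) = 1 − C(6,3)/C(13,3) = 133/143.
Since 'all 3 yellow' ⊆ 'at least one yellow', P(all 3 | at least one) = 35/286 / 133/143 = 5/38 ≈ 0.1316.

5/38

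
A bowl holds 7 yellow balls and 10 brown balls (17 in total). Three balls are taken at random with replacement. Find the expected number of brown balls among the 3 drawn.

By linearity of expectation, E[X] = Σ P(draw i is brown); each independent draw has P(brown) = 10/17.
E[X] = 3 · 10/17 = 30/17 ≈ 1.7647.

30/17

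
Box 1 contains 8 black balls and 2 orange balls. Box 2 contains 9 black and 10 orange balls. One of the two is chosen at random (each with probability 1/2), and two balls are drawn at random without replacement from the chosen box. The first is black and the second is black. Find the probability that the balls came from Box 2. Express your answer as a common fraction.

45/178

P(E | Box 1) = 28/45; P(E | Box 2) = 4/19.
P(E) = 1/2·28/45 + 1/2·4/19 = 356/855.
By Bayes' rule, P(Box 2 | E) = 2/19 / 356/855 = 45/178 ≈ 0.2528.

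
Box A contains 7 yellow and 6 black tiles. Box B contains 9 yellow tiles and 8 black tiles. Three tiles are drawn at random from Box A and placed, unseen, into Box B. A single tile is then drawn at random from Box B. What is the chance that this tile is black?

61/130

Condition on how many of the transferred tiles are black (from Box A: 6 black of 13; then Box B has 20 total).
  0 black: C(6,0)C(7,3)/C(13,3) = 35/286; then P = 8/20
  1 black: C(6,1)C(7,2)/C(13,3) = 63/143; then P = 9/20
  2 black: C(6,2)C(7,1)/C(13,3) = 105/286; then P = 10/20
  3 black: C(6,3)C(7,0)/C(13,3) = 10/143; then P = 11/20
P(black from Box B) = 61/130 ≈ 0.4692.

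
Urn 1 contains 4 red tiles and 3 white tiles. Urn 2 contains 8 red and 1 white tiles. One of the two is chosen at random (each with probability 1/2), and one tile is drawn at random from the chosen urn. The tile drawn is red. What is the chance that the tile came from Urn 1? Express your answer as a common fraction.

P(red | Urn 1) = 4/7; P(red | Urn 2) = 8/9.
P(red) = 1/2·4/7 + 1/2·8/9 = 46/63.
By Bayes' rule, P(Urn 1 | red) = 2/7 / 46/63 = 9/23 ≈ 0.3913.

9/23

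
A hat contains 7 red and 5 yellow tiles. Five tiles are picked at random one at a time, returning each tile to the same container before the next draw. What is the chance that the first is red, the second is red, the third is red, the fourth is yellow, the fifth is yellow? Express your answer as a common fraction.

Multiply the conditional probability of each draw in order, with replacement (the composition resets each draw).
P = (7/12) · (7/12) · (7/12) · (5/12) · (5/12) = 8575/248832 ≈ 0.0345.

8575/248832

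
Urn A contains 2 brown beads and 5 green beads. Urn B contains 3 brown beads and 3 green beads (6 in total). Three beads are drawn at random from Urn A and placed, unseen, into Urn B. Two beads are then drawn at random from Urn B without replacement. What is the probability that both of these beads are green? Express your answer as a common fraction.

19/63

Condition on how many of the transferred beads are green (from Urn A: 5 green of 7; then Urn B has 9 total).
  1 green: C(5,1)C(2,2)/C(7,3) = 1/7; then P = C(4,2)/C(9,2) = 1/6
  2 green: C(5,2)C(2,1)/C(7,3) = 4/7; then P = C(5,2)/C(9,2) = 5/18
  3 green: C(5,3)C(2,0)/C(7,3) = 2/7; then P = C(6,2)/C(9,2) = 5/12
P(both green) = 19/63 ≈ 0.3016.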